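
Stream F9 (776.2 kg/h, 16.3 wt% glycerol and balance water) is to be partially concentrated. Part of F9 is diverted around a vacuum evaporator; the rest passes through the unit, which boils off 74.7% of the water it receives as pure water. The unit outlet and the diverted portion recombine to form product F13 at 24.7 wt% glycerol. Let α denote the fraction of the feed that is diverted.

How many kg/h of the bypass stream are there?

All 776.2×0.163 = 126.52 kg/h of glycerol reaches F13, so F13 = 126.52/0.247 = 512.23 kg/h and vapour = 263.97 kg/h.
The evaporator receives (1−α)·776.2 of feed at 0.837 water and removes 0.747 of that water:
0.747×0.837×(1−α)×776.2 = 263.97
(1−α) = 263.97/485.31 = 0.5439;  α = 0.4561.
Bypass flow = 0.4561×776.2 = 354.01 kg/h.

354 kg/h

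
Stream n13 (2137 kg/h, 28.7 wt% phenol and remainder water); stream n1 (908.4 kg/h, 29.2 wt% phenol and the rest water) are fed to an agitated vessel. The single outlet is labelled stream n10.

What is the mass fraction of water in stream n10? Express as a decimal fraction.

Total flow out = 2137 + 908.4 = 3045.4 kg/h.
water in = 2137×0.713 + 908.4×0.708 = 2166.8 kg/h.
water mass fraction in n10 = 2166.8/3045.4 = 0.712.

0.712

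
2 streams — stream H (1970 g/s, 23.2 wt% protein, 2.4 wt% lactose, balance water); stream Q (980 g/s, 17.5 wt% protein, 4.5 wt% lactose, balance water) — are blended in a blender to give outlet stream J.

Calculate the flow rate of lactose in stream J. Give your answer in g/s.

lactose out = lactose in = 1970×0.024 + 980×0.045 = 91.38 g/s.

91.38 g/s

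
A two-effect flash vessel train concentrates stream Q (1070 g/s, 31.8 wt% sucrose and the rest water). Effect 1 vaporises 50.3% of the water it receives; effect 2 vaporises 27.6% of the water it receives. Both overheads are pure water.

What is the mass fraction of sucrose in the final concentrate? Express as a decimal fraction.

water in feed = 1070×0.682 = 729.74 g/s.
After stage 1: water left = (1−0.503)×729.74 = 362.68; stream total = 702.94 g/s.
After stage 2: water left = (1−0.276)×362.68 = 262.58; final concentrate = 602.84 g/s.
sucrose fraction = 340.26/602.84 = 0.564.

0.564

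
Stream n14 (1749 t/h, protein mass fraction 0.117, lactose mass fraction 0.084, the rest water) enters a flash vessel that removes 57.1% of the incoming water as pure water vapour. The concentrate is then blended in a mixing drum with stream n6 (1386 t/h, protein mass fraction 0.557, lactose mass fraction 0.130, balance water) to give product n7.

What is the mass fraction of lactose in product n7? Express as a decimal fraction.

Vapour removed = 0.571×0.799×1749 = 797.94 t/h; concentrate = 951.06 t/h.
lactose reaching the mixer = 146.92 (from concentrate) + 1386×0.130 = 327.1 t/h.
Product flow = 951.06 + 1386 = 2337.1 t/h; lactose fraction = 0.140.

0.140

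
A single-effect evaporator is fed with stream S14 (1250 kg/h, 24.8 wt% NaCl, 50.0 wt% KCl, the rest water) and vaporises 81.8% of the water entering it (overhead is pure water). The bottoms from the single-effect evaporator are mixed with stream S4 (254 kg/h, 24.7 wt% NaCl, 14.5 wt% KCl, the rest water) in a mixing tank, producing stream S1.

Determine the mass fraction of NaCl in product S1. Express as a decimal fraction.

0.299

Vapour removed = 0.818×0.252×1250 = 257.67 kg/h; concentrate = 992.33 kg/h.
NaCl reaching the mixer = 310 (from concentrate) + 254×0.247 = 372.74 kg/h.
Product flow = 992.33 + 254 = 1246.3 kg/h; NaCl fraction = 0.299.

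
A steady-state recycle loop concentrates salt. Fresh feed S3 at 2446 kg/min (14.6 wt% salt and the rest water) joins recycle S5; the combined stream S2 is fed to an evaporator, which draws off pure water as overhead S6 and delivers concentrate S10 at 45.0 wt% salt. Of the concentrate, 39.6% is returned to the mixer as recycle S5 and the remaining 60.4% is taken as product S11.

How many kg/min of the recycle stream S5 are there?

Overall salt balance (none leaves overhead): salt in fresh feed = salt in product, i.e. 2446×0.146 = (1−0.396)·S10·0.450.
S10 = 357.12/(0.450×0.604) = 1313.9 kg/min.
Recycle S5 = 0.396×1313.9 = 520.3 kg/min.

520.3 kg/min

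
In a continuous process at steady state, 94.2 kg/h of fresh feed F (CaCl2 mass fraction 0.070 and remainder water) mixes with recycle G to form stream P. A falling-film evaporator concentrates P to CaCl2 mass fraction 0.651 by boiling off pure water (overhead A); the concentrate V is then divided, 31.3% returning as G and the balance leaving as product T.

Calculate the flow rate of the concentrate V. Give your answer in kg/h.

14.74 kg/h

Overall CaCl2 balance (none leaves overhead): CaCl2 in fresh feed = CaCl2 in product, i.e. 94.2×0.070 = (1−0.313)·V·0.651.
V = 6.594/(0.651×0.687) = 14.744 kg/h.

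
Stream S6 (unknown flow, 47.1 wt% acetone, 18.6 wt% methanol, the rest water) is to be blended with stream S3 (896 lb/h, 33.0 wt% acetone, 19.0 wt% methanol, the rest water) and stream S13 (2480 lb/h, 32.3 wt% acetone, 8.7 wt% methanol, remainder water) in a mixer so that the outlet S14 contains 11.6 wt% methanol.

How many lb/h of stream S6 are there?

80.23 lb/h

Let S6 be the unknown flow. Total out = 3376 + S6.
methanol balance: 386 + 0.186·S6 = 0.116·(3376 + S6)
(0.186 − 0.116)·S6 = 0.116×3376 − 386 = 5.616
S6 = 5.616 / 0.070 = 80.229 lb/h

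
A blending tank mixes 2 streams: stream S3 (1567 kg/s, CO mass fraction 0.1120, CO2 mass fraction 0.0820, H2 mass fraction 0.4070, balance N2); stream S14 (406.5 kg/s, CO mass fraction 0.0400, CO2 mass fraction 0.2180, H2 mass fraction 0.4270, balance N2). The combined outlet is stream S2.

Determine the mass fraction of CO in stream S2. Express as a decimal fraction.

0.0972

Total flow out = 1567 + 406.5 = 1973.5 kg/s.
CO in = 1567×0.112 + 406.5×0.040 = 191.76 kg/s.
CO mass fraction in S2 = 191.76/1973.5 = 0.0972.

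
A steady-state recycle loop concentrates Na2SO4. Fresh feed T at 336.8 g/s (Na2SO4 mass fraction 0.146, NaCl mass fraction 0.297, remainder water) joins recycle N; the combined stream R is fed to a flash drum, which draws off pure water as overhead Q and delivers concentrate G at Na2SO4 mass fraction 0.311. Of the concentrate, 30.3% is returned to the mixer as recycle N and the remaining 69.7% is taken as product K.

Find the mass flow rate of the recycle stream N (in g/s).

68.73 g/s

Overall Na2SO4 balance (none leaves overhead): Na2SO4 in fresh feed = Na2SO4 in product, i.e. 336.8×0.146 = (1−0.303)·G·0.311.
G = 49.173/(0.311×0.697) = 226.85 g/s.
Recycle N = 0.303×226.85 = 68.734 g/s.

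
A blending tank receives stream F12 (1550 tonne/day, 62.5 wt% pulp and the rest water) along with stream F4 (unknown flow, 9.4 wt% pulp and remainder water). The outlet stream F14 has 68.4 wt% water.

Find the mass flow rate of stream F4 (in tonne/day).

2157 tonne/day

Let F4 be the unknown flow. Total out = 1550 + F4.
water balance: 581.25 + 0.906·F4 = 0.684·(1550 + F4)
(0.906 − 0.684)·F4 = 0.684×1550 − 581.25 = 478.95
F4 = 478.95 / 0.222 = 2157.4 tonne/day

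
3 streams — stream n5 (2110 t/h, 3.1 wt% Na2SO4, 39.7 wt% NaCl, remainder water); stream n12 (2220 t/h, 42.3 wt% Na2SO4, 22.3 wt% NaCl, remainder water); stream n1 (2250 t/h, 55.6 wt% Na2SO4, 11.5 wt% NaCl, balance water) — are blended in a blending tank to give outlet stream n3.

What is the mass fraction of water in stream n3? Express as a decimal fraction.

0.415

Total flow out = 2110 + 2220 + 2250 = 6580 t/h.
water in = 2110×0.572 + 2220×0.354 + 2250×0.329 = 2733 t/h.
water mass fraction in n3 = 2733/6580 = 0.415.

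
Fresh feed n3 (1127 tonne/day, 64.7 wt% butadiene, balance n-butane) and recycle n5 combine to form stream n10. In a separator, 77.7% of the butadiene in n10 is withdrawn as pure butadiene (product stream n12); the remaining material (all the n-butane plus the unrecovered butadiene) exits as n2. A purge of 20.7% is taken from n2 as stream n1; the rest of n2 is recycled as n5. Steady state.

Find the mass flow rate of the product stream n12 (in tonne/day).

butadiene in n10: m_A = 1127×0.647 + (1−0.207)·(1−0.777)·m_A, so m_A = 729.17/0.8232 = 885.82 tonne/day.
Product n12 = 0.777×885.82 = 688.28 tonne/day.

688.3 tonne/day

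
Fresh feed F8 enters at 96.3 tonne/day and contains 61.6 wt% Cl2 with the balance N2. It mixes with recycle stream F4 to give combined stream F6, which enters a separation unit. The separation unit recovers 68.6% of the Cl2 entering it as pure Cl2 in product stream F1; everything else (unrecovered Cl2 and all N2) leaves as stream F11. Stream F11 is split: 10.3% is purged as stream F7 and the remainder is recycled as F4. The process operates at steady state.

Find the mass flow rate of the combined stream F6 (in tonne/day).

441.6 tonne/day

N2 enters only via F8 and leaves only via the purge: 96.3×0.384 = 0.103×(N2 in F11), and the separation unit passes all N2, so N2 in F6 = N2 in F11 = 359.02 tonne/day.
Cl2 in F6: m_A = 96.3×0.616 + (1−0.103)·(1−0.686)·m_A, so m_A = 59.321/0.7183 = 82.58 tonne/day.
F6 = 82.58 + 359.02 = 441.6 tonne/day.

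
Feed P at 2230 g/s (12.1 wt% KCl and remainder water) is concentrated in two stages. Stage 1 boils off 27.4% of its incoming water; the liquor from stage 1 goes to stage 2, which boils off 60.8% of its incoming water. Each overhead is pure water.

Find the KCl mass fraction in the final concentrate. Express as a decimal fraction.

water in feed = 2230×0.879 = 1960.2 g/s.
After stage 1: water left = (1−0.274)×1960.2 = 1423.1; stream total = 1692.9 g/s.
After stage 2: water left = (1−0.608)×1423.1 = 557.85; final concentrate = 827.68 g/s.
KCl fraction = 269.83/827.68 = 0.326.

0.326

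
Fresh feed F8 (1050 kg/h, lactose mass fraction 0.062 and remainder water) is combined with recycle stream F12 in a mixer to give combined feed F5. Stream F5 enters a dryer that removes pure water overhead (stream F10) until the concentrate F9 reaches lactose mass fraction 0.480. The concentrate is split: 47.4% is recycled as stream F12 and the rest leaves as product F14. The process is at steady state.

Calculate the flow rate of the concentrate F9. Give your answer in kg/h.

257.8 kg/h

Overall lactose balance (none leaves overhead): lactose in fresh feed = lactose in product, i.e. 1050×0.062 = (1−0.474)·F9·0.480.
F9 = 65.1/(0.480×0.526) = 257.84 kg/h.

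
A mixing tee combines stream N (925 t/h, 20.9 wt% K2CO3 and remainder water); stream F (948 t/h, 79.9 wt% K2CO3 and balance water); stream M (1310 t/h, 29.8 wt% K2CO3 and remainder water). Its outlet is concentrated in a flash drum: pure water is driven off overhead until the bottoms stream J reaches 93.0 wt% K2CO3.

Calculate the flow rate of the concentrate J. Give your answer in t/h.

K2CO3 entering = 925×0.209 + 948×0.799 + 1310×0.298 = 1341.2 t/h.
All K2CO3 reports to J, so J = 1341.2/0.930 = 1442.1 t/h.

1442 t/h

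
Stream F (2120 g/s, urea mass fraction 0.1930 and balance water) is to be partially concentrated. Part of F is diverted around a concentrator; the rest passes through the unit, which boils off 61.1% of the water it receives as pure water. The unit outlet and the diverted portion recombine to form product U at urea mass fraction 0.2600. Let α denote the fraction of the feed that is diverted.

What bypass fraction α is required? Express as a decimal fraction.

0.477

All 2120×0.193 = 409.16 g/s of urea reaches U, so U = 409.16/0.260 = 1573.7 g/s and vapour = 546.31 g/s.
The evaporator receives (1−α)·2120 of feed at 0.807 water and removes 0.611 of that water:
0.611×0.807×(1−α)×2120 = 546.31
(1−α) = 546.31/1045.3 = 0.5226;  α = 0.4774.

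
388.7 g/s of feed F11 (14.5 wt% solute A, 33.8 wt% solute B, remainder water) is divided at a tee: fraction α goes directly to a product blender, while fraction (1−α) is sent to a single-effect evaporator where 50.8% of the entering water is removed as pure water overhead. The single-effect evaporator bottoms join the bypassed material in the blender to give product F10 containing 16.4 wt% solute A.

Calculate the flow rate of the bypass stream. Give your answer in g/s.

All 388.7×0.145 = 56.361 g/s of solute A reaches F10, so F10 = 56.361/0.164 = 343.67 g/s and vapour = 45.032 g/s.
The evaporator receives (1−α)·388.7 of feed at 0.517 water and removes 0.508 of that water:
0.508×0.517×(1−α)×388.7 = 45.032
(1−α) = 45.032/102.09 = 0.4411;  α = 0.5589.
Bypass flow = 0.5589×388.7 = 217.24 g/s.

217.2 g/s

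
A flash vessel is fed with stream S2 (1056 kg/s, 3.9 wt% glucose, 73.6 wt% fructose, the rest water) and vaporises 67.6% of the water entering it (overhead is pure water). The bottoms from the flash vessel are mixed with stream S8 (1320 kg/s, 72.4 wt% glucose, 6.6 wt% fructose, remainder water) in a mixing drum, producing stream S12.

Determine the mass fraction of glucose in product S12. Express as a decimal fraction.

Vapour removed = 0.676×0.225×1056 = 160.62 kg/s; concentrate = 895.38 kg/s.
glucose reaching the mixer = 41.184 (from concentrate) + 1320×0.724 = 996.86 kg/s.
Product flow = 895.38 + 1320 = 2215.4 kg/s; glucose fraction = 0.450.

0.450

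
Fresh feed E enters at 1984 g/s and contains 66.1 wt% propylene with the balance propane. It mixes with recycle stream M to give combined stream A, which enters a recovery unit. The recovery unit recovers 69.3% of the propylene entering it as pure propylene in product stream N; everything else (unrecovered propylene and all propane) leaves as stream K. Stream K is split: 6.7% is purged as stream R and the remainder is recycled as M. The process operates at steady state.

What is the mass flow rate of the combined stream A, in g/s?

propane enters only via E and leaves only via the purge: 1984×0.339 = 0.067×(propane in K), and the recovery unit passes all propane, so propane in A = propane in K = 10038 g/s.
propylene in A: m_A = 1984×0.661 + (1−0.067)·(1−0.693)·m_A, so m_A = 1311.4/0.7136 = 1837.8 g/s.
A = 1837.8 + 10038 = 11876 g/s.

11880 g/s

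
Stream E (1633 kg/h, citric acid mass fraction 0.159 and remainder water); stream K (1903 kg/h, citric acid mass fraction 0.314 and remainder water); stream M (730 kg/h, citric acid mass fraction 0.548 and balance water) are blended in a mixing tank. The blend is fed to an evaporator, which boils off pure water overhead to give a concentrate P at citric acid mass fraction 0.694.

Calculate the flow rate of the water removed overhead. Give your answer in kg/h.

citric acid entering = 1633×0.159 + 1903×0.314 + 730×0.548 = 1257.2 kg/h.
All citric acid reports to P, so P = 1257.2/0.694 = 1811.6 kg/h.
Total feed = 4266 kg/h; overhead = 4266 − 1811.6 = 2454.4 kg/h.

2454 kg/h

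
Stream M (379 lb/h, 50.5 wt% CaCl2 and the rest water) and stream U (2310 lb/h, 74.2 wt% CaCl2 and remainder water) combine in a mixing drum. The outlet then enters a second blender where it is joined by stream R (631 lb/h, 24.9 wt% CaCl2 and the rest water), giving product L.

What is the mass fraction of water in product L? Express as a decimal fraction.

0.3788

Overall, product flow = 3320 lb/h.
water in = 379×0.495 + 2310×0.258 + 631×0.751 = 1257.5 lb/h.
water fraction in L = 0.3788.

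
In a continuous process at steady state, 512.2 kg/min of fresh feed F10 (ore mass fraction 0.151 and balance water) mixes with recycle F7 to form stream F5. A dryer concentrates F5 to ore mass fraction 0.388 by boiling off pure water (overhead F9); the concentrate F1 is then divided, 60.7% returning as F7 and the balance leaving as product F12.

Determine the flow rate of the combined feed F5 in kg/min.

820.1 kg/min

Overall ore balance (none leaves overhead): ore in fresh feed = ore in product, i.e. 512.2×0.151 = (1−0.607)·F1·0.388.
F1 = 77.342/(0.388×0.393) = 507.22 kg/min.
Recycle F7 = 0.607×507.22 = 307.88 kg/min.
Combined feed F5 = 512.2 + 307.88 = 820.08 kg/min.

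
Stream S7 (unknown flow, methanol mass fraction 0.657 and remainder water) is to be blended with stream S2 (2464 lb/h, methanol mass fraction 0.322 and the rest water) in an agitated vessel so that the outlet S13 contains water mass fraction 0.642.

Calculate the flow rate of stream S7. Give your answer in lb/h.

296.7 lb/h

Let S7 be the unknown flow. Total out = 2464 + S7.
water balance: 1670.6 + 0.343·S7 = 0.642·(2464 + S7)
(0.343 − 0.642)·S7 = 0.642×2464 − 1670.6 = -88.704
S7 = -88.704 / -0.299 = 296.67 lb/h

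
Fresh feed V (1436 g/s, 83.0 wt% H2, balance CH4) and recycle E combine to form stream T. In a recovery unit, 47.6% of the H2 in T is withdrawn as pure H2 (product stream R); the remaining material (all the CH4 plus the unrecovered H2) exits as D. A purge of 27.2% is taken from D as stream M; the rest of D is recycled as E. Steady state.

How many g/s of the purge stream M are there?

CH4 enters only via V and leaves only via the purge: 1436×0.170 = 0.272×(CH4 in D), and the recovery unit passes all CH4, so CH4 in T = CH4 in D = 897.5 g/s.
H2 in T: m_A = 1436×0.830 + (1−0.272)·(1−0.476)·m_A, so m_A = 1191.9/0.6185 = 1927 g/s.
D = (1−0.476)×1927 + 897.5 = 1907.2 g/s.
Purge M = 0.272×1907.2 = 518.77 g/s.

518.8 g/s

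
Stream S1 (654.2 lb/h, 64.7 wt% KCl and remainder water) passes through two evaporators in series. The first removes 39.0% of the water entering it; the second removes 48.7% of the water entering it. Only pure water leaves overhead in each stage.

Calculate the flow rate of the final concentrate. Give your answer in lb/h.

495.5 lb/h

water in feed = 654.2×0.353 = 230.93 lb/h.
After stage 1: water left = (1−0.390)×230.93 = 140.87; stream total = 564.14 lb/h.
After stage 2: water left = (1−0.487)×140.87 = 72.266; final concentrate = 495.53 lb/h.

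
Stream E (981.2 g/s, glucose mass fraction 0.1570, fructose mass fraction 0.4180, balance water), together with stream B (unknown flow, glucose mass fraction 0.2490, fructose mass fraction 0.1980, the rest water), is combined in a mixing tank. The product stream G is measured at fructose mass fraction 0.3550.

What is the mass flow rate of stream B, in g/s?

Let B be the unknown flow. Total out = 981.2 + B.
fructose balance: 410.14 + 0.198·B = 0.355·(981.2 + B)
(0.198 − 0.355)·B = 0.355×981.2 − 410.14 = -61.816
B = -61.816 / -0.157 = 393.73 g/s

393.7 g/s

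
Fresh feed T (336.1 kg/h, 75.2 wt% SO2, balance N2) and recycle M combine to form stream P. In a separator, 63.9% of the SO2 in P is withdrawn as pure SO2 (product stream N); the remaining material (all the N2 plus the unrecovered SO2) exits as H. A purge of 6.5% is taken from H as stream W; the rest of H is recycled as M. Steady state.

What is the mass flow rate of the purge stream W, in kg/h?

N2 enters only via T and leaves only via the purge: 336.1×0.248 = 0.065×(N2 in H), and the separator passes all N2, so N2 in P = N2 in H = 1282.4 kg/h.
SO2 in P: m_A = 336.1×0.752 + (1−0.065)·(1−0.639)·m_A, so m_A = 252.75/0.6625 = 381.53 kg/h.
H = (1−0.639)×381.53 + 1282.4 = 1420.1 kg/h.
Purge W = 0.065×1420.1 = 92.305 kg/h.

92.31 kg/h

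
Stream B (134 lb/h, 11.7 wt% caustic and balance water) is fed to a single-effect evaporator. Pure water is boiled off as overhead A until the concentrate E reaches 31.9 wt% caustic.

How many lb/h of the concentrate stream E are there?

49.15 lb/h

caustic is conserved: 134×0.117 = 15.678 lb/h all reports to the concentrate.
Concentrate = 15.678/(target fraction) = 49.147 lb/h.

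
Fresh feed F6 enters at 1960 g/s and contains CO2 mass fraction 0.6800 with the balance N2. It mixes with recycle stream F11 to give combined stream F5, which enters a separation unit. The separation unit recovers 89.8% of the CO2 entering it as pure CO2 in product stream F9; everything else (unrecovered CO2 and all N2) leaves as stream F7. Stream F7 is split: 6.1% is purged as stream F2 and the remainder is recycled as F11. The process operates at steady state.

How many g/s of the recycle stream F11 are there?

N2 enters only via F6 and leaves only via the purge: 1960×0.320 = 0.061×(N2 in F7), and the separation unit passes all N2, so N2 in F5 = N2 in F7 = 10282 g/s.
CO2 in F5: m_A = 1960×0.680 + (1−0.061)·(1−0.898)·m_A, so m_A = 1332.8/0.9042 = 1474 g/s.
F7 = (1−0.898)×1474 + 10282 = 10432 g/s.
Recycle F11 = (1−0.061)×10432 = 9795.9 g/s.

9796 g/s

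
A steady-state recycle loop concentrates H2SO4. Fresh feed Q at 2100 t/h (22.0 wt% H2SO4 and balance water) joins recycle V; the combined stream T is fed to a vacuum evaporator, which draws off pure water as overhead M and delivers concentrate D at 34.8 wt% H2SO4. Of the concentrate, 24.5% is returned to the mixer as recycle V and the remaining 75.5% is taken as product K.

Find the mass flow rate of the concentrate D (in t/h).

Overall H2SO4 balance (none leaves overhead): H2SO4 in fresh feed = H2SO4 in product, i.e. 2100×0.220 = (1−0.245)·D·0.348.
D = 462/(0.348×0.755) = 1758.4 t/h.

1758 t/h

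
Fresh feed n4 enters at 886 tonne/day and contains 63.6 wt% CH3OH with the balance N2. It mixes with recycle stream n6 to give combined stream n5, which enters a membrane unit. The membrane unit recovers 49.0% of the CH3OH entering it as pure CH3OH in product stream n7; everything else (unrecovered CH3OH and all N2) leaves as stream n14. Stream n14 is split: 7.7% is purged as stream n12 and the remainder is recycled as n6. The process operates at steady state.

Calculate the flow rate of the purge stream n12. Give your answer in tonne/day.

364.3 tonne/day

N2 enters only via n4 and leaves only via the purge: 886×0.364 = 0.077×(N2 in n14), and the membrane unit passes all N2, so N2 in n5 = N2 in n14 = 4188.4 tonne/day.
CH3OH in n5: m_A = 886×0.636 + (1−0.077)·(1−0.490)·m_A, so m_A = 563.5/0.5293 = 1064.7 tonne/day.
n14 = (1−0.490)×1064.7 + 4188.4 = 4731.3 tonne/day.
Purge n12 = 0.077×4731.3 = 364.31 tonne/day.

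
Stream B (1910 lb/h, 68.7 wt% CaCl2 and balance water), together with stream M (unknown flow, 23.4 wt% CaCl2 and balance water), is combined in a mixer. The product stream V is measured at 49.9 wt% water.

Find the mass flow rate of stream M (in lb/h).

1331 lb/h

Let M be the unknown flow. Total out = 1910 + M.
water balance: 597.83 + 0.766·M = 0.499·(1910 + M)
(0.766 − 0.499)·M = 0.499×1910 − 597.83 = 355.26
M = 355.26 / 0.267 = 1330.6 lb/h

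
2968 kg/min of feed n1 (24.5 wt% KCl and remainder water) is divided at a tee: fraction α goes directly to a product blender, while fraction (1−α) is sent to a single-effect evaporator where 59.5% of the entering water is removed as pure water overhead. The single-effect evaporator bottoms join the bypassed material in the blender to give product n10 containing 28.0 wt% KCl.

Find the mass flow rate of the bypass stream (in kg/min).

2142 kg/min

All 2968×0.245 = 727.16 kg/min of KCl reaches n10, so n10 = 727.16/0.280 = 2597 kg/min and vapour = 371 kg/min.
The evaporator receives (1−α)·2968 of feed at 0.755 water and removes 0.595 of that water:
0.595×0.755×(1−α)×2968 = 371
(1−α) = 371/1333.3 = 0.2783;  α = 0.7217.
Bypass flow = 0.7217×2968 = 2142.1 kg/min.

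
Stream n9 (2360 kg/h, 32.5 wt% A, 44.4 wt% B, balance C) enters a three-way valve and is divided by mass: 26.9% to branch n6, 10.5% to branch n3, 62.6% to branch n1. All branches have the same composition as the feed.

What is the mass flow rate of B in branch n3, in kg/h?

Branch n3 total = 0.105×2360 = 247.8 kg/h.
B in n3 = 0.444×247.8 = 110.02 kg/h.

110 kg/h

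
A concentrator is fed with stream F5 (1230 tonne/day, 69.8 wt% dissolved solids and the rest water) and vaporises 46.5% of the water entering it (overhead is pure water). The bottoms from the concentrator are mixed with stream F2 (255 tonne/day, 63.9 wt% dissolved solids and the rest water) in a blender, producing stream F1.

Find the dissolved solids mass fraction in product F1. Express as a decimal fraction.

0.778

Vapour removed = 0.465×0.302×1230 = 172.73 tonne/day; concentrate = 1057.3 tonne/day.
dissolved solids reaching the mixer = 858.54 (from concentrate) + 255×0.639 = 1021.5 tonne/day.
Product flow = 1057.3 + 255 = 1312.3 tonne/day; dissolved solids fraction = 0.778.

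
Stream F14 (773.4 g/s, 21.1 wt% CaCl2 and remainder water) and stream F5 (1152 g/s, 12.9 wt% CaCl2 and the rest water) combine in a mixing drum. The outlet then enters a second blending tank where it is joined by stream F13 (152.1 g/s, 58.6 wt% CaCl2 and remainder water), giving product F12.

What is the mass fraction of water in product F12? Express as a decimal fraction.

Overall, product flow = 2077.5 g/s.
water in = 773.4×0.789 + 1152×0.871 + 152.1×0.414 = 1676.6 g/s.
water fraction in F12 = 0.8070.

0.8070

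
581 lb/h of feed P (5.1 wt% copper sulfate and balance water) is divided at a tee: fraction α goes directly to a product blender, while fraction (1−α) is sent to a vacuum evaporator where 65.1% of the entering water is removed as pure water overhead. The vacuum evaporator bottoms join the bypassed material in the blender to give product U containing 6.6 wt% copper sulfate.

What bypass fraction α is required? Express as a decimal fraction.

All 581×0.051 = 29.631 lb/h of copper sulfate reaches U, so U = 29.631/0.066 = 448.95 lb/h and vapour = 132.05 lb/h.
The evaporator receives (1−α)·581 of feed at 0.949 water and removes 0.651 of that water:
0.651×0.949×(1−α)×581 = 132.05
(1−α) = 132.05/358.94 = 0.3679;  α = 0.6321.

0.632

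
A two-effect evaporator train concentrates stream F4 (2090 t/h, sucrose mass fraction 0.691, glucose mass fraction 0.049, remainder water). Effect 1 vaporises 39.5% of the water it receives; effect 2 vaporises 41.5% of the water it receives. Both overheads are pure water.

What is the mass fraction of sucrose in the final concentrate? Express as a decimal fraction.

water in feed = 2090×0.260 = 543.4 t/h.
After stage 1: water left = (1−0.395)×543.4 = 328.76; stream total = 1875.4 t/h.
After stage 2: water left = (1−0.415)×328.76 = 192.32; final concentrate = 1738.9 t/h.
sucrose fraction = 1444.2/1738.9 = 0.831.

0.831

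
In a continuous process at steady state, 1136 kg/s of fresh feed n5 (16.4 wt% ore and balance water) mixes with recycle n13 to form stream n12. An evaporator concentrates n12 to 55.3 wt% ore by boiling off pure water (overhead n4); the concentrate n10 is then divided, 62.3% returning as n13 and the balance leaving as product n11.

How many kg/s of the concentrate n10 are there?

893.6 kg/s

Overall ore balance (none leaves overhead): ore in fresh feed = ore in product, i.e. 1136×0.164 = (1−0.623)·n10·0.553.
n10 = 186.3/(0.553×0.377) = 893.63 kg/s.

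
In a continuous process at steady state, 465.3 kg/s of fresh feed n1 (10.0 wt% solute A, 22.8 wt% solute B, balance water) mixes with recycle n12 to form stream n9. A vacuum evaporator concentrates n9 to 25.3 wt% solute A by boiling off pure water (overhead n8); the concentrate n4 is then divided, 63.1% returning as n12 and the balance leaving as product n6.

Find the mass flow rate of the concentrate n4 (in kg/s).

498.4 kg/s

Overall solute A balance (none leaves overhead): solute A in fresh feed = solute A in product, i.e. 465.3×0.100 = (1−0.631)·n4·0.253.
n4 = 46.53/(0.253×0.369) = 498.41 kg/s.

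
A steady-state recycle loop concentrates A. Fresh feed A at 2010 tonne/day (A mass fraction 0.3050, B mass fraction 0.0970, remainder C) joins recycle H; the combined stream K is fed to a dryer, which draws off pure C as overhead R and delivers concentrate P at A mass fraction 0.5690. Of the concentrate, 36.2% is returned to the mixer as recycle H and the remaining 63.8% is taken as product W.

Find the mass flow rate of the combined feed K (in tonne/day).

2621 tonne/day

Overall A balance (none leaves overhead): A in fresh feed = A in product, i.e. 2010×0.305 = (1−0.362)·P·0.569.
P = 613.05/(0.569×0.638) = 1688.7 tonne/day.
Recycle H = 0.362×1688.7 = 611.32 tonne/day.
Combined feed K = 2010 + 611.32 = 2621.3 tonne/day.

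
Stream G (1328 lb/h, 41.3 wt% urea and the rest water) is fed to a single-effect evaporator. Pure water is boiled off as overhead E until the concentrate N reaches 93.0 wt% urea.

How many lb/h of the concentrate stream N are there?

urea is conserved: 1328×0.413 = 548.46 lb/h all reports to the concentrate.
Concentrate = 548.46/(target fraction) = 589.75 lb/h.

589.7 lb/h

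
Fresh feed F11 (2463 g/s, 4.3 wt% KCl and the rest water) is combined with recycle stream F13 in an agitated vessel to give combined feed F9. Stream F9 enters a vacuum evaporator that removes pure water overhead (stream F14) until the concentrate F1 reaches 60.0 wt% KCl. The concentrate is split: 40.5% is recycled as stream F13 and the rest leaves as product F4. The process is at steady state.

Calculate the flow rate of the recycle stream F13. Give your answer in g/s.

Overall KCl balance (none leaves overhead): KCl in fresh feed = KCl in product, i.e. 2463×0.043 = (1−0.405)·F1·0.600.
F1 = 105.91/(0.600×0.595) = 296.66 g/s.
Recycle F13 = 0.405×296.66 = 120.15 g/s.

120.1 g/s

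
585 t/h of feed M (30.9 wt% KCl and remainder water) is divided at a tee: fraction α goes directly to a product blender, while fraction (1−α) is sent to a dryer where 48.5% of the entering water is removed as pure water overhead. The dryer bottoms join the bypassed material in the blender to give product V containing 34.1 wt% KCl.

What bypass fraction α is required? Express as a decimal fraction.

0.720

All 585×0.309 = 180.76 t/h of KCl reaches V, so V = 180.76/0.341 = 530.1 t/h and vapour = 54.897 t/h.
The evaporator receives (1−α)·585 of feed at 0.691 water and removes 0.485 of that water:
0.485×0.691×(1−α)×585 = 54.897
(1−α) = 54.897/196.05 = 0.2800;  α = 0.7200.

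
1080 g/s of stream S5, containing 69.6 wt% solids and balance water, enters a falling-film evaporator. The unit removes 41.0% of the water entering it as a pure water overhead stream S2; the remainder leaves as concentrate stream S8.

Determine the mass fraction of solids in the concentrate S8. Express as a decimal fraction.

0.795

solids is not removed: 1080×0.696 = 751.68 g/s of solids enters S8.
water entering = 1080×0.304 = 328.32 g/s; overhead removed = 0.410×328.32 = 134.61 g/s.
Concentrate = 1080 − 134.61 = 945.39 g/s.
Mass fraction = 751.68/945.39 = 0.795.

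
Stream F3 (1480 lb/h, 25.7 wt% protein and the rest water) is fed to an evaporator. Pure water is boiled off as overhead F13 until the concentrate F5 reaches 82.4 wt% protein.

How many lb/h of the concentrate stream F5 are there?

461.6 lb/h

protein is conserved: 1480×0.257 = 380.36 lb/h all reports to the concentrate.
Concentrate = 380.36/(target fraction) = 461.6 lb/h.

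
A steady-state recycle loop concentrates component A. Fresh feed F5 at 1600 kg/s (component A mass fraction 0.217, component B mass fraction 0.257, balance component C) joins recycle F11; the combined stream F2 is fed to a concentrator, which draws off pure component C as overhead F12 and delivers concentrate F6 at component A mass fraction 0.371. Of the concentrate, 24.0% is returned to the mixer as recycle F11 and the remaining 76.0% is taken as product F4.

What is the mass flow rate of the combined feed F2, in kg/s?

Overall component A balance (none leaves overhead): component A in fresh feed = component A in product, i.e. 1600×0.217 = (1−0.240)·F6·0.371.
F6 = 347.2/(0.371×0.760) = 1231.4 kg/s.
Recycle F11 = 0.240×1231.4 = 295.53 kg/s.
Combined feed F2 = 1600 + 295.53 = 1895.5 kg/s.

1896 kg/s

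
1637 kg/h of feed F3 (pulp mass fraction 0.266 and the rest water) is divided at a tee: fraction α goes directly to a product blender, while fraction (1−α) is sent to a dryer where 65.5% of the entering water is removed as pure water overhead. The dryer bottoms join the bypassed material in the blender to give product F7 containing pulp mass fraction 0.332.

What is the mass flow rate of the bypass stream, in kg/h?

960.1 kg/h

All 1637×0.266 = 435.44 kg/h of pulp reaches F7, so F7 = 435.44/0.332 = 1311.6 kg/h and vapour = 325.43 kg/h.
The evaporator receives (1−α)·1637 of feed at 0.734 water and removes 0.655 of that water:
0.655×0.734×(1−α)×1637 = 325.43
(1−α) = 325.43/787.02 = 0.4135;  α = 0.5865.
Bypass flow = 0.5865×1637 = 960.11 kg/h.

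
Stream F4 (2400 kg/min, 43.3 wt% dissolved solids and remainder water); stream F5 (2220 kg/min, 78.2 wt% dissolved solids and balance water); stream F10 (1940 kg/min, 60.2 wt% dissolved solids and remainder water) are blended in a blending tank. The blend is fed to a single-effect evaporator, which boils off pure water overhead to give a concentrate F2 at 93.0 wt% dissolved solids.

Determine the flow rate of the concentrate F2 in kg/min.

dissolved solids entering = 2400×0.433 + 2220×0.782 + 1940×0.602 = 3943.1 kg/min.
All dissolved solids reports to F2, so F2 = 3943.1/0.930 = 4239.9 kg/min.

4240 kg/min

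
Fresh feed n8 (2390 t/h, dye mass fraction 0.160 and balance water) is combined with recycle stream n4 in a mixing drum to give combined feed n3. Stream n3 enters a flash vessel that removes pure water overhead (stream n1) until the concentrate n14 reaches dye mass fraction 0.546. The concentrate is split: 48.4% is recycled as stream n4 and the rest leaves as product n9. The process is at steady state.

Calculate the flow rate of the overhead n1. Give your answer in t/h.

Overall dye balance (none leaves overhead): dye in fresh feed = dye in product, i.e. 2390×0.160 = (1−0.484)·n14·0.546.
n14 = 382.4/(0.546×0.516) = 1357.3 t/h.
Recycle n4 = 0.484×1357.3 = 656.93 t/h.
Combined feed n3 = 2390 + 656.93 = 3046.9 t/h.
Overhead n1 = n3 − n14 = 3046.9 − 1357.3 = 1689.6 t/h.

1690 t/h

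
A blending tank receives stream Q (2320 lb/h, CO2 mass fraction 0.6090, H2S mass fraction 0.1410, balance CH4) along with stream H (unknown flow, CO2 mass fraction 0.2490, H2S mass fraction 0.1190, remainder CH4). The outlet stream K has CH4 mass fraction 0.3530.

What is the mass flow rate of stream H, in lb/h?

856.5 lb/h

Let H be the unknown flow. Total out = 2320 + H.
CH4 balance: 580 + 0.632·H = 0.353·(2320 + H)
(0.632 − 0.353)·H = 0.353×2320 − 580 = 238.96
H = 238.96 / 0.279 = 856.49 lb/h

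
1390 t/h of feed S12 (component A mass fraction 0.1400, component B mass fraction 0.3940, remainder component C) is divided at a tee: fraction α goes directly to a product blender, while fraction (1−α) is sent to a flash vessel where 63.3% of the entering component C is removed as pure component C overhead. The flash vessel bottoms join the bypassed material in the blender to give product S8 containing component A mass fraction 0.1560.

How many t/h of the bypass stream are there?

906.7 t/h

All 1390×0.140 = 194.6 t/h of component A reaches S8, so S8 = 194.6/0.156 = 1247.4 t/h and vapour = 142.56 t/h.
The evaporator receives (1−α)·1390 of feed at 0.466 component C and removes 0.633 of that component C:
0.633×0.466×(1−α)×1390 = 142.56
(1−α) = 142.56/410.02 = 0.3477;  α = 0.6523.
Bypass flow = 0.6523×1390 = 906.7 t/h.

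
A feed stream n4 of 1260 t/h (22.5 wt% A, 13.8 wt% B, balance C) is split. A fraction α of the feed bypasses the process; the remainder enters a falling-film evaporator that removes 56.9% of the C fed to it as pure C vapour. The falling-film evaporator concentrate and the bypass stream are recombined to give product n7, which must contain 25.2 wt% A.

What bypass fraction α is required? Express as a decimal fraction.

0.704

All 1260×0.225 = 283.5 t/h of A reaches n7, so n7 = 283.5/0.252 = 1125 t/h and vapour = 135 t/h.
The evaporator receives (1−α)·1260 of feed at 0.637 C and removes 0.569 of that C:
0.569×0.637×(1−α)×1260 = 135
(1−α) = 135/456.69 = 0.2956;  α = 0.7044.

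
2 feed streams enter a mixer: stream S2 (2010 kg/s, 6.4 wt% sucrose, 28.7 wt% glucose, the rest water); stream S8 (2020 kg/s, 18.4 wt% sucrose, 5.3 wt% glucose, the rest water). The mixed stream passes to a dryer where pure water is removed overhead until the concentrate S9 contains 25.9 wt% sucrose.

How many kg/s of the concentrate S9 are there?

sucrose entering = 2010×0.064 + 2020×0.184 = 500.32 kg/s.
All sucrose reports to S9, so S9 = 500.32/0.259 = 1931.7 kg/s.

1932 kg/s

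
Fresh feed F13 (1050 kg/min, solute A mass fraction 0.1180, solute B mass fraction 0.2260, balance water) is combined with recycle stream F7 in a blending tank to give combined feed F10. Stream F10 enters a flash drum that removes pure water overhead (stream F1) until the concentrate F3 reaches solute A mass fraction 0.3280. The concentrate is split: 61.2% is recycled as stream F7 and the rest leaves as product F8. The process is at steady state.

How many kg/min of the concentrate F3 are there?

973.6 kg/min

Overall solute A balance (none leaves overhead): solute A in fresh feed = solute A in product, i.e. 1050×0.118 = (1−0.612)·F3·0.328.
F3 = 123.9/(0.328×0.388) = 973.57 kg/min.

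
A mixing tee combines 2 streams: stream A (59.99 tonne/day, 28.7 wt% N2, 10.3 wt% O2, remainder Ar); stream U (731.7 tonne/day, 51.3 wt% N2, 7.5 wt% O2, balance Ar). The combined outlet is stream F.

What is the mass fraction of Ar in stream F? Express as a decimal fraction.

Total flow out = 59.99 + 731.7 = 791.69 tonne/day.
Ar in = 59.99×0.610 + 731.7×0.412 = 338.05 tonne/day.
Ar mass fraction in F = 338.05/791.69 = 0.427.

0.427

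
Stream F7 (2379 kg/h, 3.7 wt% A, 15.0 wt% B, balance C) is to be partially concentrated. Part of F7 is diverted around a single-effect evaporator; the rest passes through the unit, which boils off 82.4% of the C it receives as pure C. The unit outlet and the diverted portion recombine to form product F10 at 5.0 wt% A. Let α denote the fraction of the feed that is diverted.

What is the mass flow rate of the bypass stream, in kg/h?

All 2379×0.037 = 88.023 kg/h of A reaches F10, so F10 = 88.023/0.050 = 1760.5 kg/h and vapour = 618.54 kg/h.
The evaporator receives (1−α)·2379 of feed at 0.813 C and removes 0.824 of that C:
0.824×0.813×(1−α)×2379 = 618.54
(1−α) = 618.54/1593.7 = 0.3881;  α = 0.6119.
Bypass flow = 0.6119×2379 = 1455.7 kg/h.

1456 kg/h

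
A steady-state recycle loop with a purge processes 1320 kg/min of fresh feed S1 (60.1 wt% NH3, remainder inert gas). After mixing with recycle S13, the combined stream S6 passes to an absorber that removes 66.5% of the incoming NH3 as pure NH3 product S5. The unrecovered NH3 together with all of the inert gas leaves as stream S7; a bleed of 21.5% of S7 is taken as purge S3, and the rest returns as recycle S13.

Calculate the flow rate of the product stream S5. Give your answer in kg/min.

715.8 kg/min

NH3 in S6: m_A = 1320×0.601 + (1−0.215)·(1−0.665)·m_A, so m_A = 793.32/0.7370 = 1076.4 kg/min.
Product S5 = 0.665×1076.4 = 715.79 kg/min.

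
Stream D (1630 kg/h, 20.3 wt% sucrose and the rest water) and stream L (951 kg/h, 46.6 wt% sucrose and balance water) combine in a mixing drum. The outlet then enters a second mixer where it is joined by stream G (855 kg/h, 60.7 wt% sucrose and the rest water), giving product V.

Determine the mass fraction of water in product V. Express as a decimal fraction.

0.624

Overall, product flow = 3436 kg/h.
water in = 1630×0.797 + 951×0.534 + 855×0.393 = 2143 kg/h.
water fraction in V = 0.624.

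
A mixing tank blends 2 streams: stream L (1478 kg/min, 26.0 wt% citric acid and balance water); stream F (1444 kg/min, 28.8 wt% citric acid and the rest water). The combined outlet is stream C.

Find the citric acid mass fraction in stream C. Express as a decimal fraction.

0.274

Total flow out = 1478 + 1444 = 2922 kg/min.
citric acid in = 1478×0.260 + 1444×0.288 = 800.15 kg/min.
citric acid mass fraction in C = 800.15/2922 = 0.274.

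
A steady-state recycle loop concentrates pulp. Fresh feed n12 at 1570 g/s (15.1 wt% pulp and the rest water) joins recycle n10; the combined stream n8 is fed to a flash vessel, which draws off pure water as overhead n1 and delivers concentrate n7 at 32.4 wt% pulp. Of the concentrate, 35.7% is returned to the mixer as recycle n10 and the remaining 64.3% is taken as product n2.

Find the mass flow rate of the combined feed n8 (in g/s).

1976 g/s

Overall pulp balance (none leaves overhead): pulp in fresh feed = pulp in product, i.e. 1570×0.151 = (1−0.357)·n7·0.324.
n7 = 237.07/(0.324×0.643) = 1137.9 g/s.
Recycle n10 = 0.357×1137.9 = 406.25 g/s.
Combined feed n8 = 1570 + 406.25 = 1976.2 g/s.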